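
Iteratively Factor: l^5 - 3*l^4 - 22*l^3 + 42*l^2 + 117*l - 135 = (l + 3)*(l^4 - 6*l^3 - 4*l^2 + 54*l - 45) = (l - 1)*(l + 3)*(l^3 - 5*l^2 - 9*l + 45) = (l - 1)*(l + 3)^2*(l^2 - 8*l + 15) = (l - 5)*(l - 1)*(l + 3)^2*(l - 3)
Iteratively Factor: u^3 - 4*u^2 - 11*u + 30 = (u - 2)*(u^2 - 2*u - 15) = (u - 2)*(u + 3)*(u - 5)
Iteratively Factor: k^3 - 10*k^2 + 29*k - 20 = (k - 1)*(k^2 - 9*k + 20) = (k - 4)*(k - 1)*(k - 5)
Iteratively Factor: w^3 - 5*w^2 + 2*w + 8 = (w + 1)*(w^2 - 6*w + 8) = (w - 2)*(w + 1)*(w - 4)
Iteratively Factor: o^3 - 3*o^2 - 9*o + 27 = (o - 3)*(o^2 - 9) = (o - 3)^2*(o + 3)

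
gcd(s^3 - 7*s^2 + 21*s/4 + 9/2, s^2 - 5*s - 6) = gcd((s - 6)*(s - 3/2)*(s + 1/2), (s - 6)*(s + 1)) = s - 6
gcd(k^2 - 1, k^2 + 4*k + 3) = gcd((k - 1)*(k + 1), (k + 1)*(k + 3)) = k + 1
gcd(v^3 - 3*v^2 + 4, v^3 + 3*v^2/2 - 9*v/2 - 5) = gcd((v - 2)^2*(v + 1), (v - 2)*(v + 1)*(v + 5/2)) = v^2 - v - 2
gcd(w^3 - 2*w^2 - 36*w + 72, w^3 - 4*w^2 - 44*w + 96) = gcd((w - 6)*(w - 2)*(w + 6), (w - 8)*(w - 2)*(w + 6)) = w^2 + 4*w - 12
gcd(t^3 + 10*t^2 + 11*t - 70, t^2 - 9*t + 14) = t - 2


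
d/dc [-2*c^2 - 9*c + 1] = -4*c - 9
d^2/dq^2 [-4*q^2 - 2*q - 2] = -8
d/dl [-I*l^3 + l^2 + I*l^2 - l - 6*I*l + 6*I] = -3*I*l^2 + 2*l*(1 + I) - 1 - 6*I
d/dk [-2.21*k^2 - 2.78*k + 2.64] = -4.42*k - 2.78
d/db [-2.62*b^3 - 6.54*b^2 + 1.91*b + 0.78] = -7.86*b^2 - 13.08*b + 1.91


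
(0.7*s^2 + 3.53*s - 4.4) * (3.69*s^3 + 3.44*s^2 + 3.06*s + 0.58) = 2.583*s^5 + 15.4337*s^4 - 1.9508*s^3 - 3.9282*s^2 - 11.4166*s - 2.552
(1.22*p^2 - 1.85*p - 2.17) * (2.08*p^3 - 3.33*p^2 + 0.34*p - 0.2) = 2.5376*p^5 - 7.9106*p^4 + 2.0617*p^3 + 6.3531*p^2 - 0.3678*p + 0.434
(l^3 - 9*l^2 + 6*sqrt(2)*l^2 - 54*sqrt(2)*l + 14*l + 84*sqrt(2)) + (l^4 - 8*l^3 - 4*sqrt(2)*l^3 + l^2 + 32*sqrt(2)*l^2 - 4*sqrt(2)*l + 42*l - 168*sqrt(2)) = l^4 - 7*l^3 - 4*sqrt(2)*l^3 - 8*l^2 + 38*sqrt(2)*l^2 - 58*sqrt(2)*l + 56*l - 84*sqrt(2)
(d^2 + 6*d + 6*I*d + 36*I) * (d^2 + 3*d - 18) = d^4 + 9*d^3 + 6*I*d^3 + 54*I*d^2 - 108*d - 648*I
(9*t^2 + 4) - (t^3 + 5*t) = -t^3 + 9*t^2 - 5*t + 4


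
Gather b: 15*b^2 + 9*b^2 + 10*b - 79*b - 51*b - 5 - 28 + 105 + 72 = 24*b^2 - 120*b + 144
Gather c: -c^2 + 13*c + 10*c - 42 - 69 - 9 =-c^2 + 23*c - 120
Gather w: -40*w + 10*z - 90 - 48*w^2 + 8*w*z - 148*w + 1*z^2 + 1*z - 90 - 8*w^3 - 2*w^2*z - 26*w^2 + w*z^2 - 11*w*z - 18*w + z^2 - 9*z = -8*w^3 + w^2*(-2*z - 74) + w*(z^2 - 3*z - 206) + 2*z^2 + 2*z - 180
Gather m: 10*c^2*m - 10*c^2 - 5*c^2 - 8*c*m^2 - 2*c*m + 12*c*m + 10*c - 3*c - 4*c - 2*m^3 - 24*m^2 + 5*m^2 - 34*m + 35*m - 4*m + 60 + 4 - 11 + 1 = -15*c^2 + 3*c - 2*m^3 + m^2*(-8*c - 19) + m*(10*c^2 + 10*c - 3) + 54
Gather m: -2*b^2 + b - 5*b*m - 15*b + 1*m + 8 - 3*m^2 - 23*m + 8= -2*b^2 - 14*b - 3*m^2 + m*(-5*b - 22) + 16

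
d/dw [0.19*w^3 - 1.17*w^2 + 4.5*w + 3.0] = 0.57*w^2 - 2.34*w + 4.5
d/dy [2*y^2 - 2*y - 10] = 4*y - 2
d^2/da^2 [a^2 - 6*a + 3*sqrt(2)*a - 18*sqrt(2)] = 2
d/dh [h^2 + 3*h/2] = 2*h + 3/2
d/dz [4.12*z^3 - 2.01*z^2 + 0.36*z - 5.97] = 12.36*z^2 - 4.02*z + 0.36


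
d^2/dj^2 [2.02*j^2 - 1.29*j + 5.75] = 4.04000000000000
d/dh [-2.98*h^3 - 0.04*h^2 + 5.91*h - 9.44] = -8.94*h^2 - 0.08*h + 5.91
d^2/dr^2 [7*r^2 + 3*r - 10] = 14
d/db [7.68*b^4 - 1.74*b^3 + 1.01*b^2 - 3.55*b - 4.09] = 30.72*b^3 - 5.22*b^2 + 2.02*b - 3.55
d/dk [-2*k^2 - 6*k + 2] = -4*k - 6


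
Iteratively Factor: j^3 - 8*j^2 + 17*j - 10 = (j - 2)*(j^2 - 6*j + 5) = (j - 5)*(j - 2)*(j - 1)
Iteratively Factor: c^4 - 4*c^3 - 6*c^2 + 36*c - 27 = (c - 1)*(c^3 - 3*c^2 - 9*c + 27) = (c - 1)*(c + 3)*(c^2 - 6*c + 9) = (c - 3)*(c - 1)*(c + 3)*(c - 3)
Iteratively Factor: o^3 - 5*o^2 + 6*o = (o - 3)*(o^2 - 2*o) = o*(o - 3)*(o - 2)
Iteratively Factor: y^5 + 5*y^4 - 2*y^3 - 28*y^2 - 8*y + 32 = (y - 1)*(y^4 + 6*y^3 + 4*y^2 - 24*y - 32) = (y - 2)*(y - 1)*(y^3 + 8*y^2 + 20*y + 16) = (y - 2)*(y - 1)*(y + 4)*(y^2 + 4*y + 4) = (y - 2)*(y - 1)*(y + 2)*(y + 4)*(y + 2)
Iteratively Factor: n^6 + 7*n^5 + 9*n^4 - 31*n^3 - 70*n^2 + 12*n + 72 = (n + 3)*(n^5 + 4*n^4 - 3*n^3 - 22*n^2 - 4*n + 24) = (n - 1)*(n + 3)*(n^4 + 5*n^3 + 2*n^2 - 20*n - 24) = (n - 1)*(n + 3)^2*(n^3 + 2*n^2 - 4*n - 8) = (n - 2)*(n - 1)*(n + 3)^2*(n^2 + 4*n + 4) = (n - 2)*(n - 1)*(n + 2)*(n + 3)^2*(n + 2)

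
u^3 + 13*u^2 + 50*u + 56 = (u + 2)*(u + 4)*(u + 7)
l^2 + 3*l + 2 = (l + 1)*(l + 2)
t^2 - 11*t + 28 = (t - 7)*(t - 4)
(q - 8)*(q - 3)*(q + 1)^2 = q^4 - 9*q^3 + 3*q^2 + 37*q + 24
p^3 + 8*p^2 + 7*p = p*(p + 1)*(p + 7)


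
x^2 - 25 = (x - 5)*(x + 5)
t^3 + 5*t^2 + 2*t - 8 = (t - 1)*(t + 2)*(t + 4)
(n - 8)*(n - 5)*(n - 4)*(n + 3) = n^4 - 14*n^3 + 41*n^2 + 116*n - 480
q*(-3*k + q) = -3*k*q + q^2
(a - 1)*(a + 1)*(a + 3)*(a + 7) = a^4 + 10*a^3 + 20*a^2 - 10*a - 21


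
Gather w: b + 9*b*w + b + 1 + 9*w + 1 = 2*b + w*(9*b + 9) + 2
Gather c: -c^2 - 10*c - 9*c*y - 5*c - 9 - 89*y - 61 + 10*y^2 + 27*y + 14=-c^2 + c*(-9*y - 15) + 10*y^2 - 62*y - 56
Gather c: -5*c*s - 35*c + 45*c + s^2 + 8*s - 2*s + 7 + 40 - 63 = c*(10 - 5*s) + s^2 + 6*s - 16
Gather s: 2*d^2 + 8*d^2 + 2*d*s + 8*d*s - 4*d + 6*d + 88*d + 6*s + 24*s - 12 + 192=10*d^2 + 90*d + s*(10*d + 30) + 180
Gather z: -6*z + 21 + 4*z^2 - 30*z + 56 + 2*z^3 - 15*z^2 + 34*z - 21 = 2*z^3 - 11*z^2 - 2*z + 56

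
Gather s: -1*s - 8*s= -9*s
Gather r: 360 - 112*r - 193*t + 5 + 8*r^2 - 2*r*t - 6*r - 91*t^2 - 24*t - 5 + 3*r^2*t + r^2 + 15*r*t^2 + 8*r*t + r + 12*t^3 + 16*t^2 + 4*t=r^2*(3*t + 9) + r*(15*t^2 + 6*t - 117) + 12*t^3 - 75*t^2 - 213*t + 360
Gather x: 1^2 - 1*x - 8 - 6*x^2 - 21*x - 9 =-6*x^2 - 22*x - 16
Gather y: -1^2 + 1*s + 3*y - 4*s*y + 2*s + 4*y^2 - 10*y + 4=3*s + 4*y^2 + y*(-4*s - 7) + 3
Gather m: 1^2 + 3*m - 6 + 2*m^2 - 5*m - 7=2*m^2 - 2*m - 12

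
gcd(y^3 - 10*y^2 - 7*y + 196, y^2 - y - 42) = y - 7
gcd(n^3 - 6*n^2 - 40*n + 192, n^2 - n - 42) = n + 6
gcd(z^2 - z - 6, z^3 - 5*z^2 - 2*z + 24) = z^2 - z - 6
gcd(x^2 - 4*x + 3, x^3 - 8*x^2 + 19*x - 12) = x^2 - 4*x + 3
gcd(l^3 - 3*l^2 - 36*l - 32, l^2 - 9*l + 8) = l - 8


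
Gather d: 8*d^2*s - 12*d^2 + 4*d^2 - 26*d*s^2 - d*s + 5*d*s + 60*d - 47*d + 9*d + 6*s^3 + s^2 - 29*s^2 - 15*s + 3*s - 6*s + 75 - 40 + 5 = d^2*(8*s - 8) + d*(-26*s^2 + 4*s + 22) + 6*s^3 - 28*s^2 - 18*s + 40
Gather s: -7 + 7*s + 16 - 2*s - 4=5*s + 5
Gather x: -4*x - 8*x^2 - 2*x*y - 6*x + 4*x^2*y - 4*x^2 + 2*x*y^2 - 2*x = x^2*(4*y - 12) + x*(2*y^2 - 2*y - 12)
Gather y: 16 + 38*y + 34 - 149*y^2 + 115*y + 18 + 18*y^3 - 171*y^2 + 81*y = 18*y^3 - 320*y^2 + 234*y + 68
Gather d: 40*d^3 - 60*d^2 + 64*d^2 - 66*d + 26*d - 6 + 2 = 40*d^3 + 4*d^2 - 40*d - 4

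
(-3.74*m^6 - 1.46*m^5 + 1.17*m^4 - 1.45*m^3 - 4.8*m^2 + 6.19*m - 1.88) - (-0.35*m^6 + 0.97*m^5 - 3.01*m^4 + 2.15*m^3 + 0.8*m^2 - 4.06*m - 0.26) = -3.39*m^6 - 2.43*m^5 + 4.18*m^4 - 3.6*m^3 - 5.6*m^2 + 10.25*m - 1.62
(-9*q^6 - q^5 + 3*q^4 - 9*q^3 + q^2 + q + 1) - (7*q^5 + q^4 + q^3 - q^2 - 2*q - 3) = -9*q^6 - 8*q^5 + 2*q^4 - 10*q^3 + 2*q^2 + 3*q + 4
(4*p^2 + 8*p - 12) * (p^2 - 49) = 4*p^4 + 8*p^3 - 208*p^2 - 392*p + 588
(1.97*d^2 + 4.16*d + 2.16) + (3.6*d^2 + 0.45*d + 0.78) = 5.57*d^2 + 4.61*d + 2.94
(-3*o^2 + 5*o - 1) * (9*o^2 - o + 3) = -27*o^4 + 48*o^3 - 23*o^2 + 16*o - 3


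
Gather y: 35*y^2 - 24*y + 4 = 35*y^2 - 24*y + 4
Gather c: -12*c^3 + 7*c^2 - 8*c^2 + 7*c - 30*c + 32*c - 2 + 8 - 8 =-12*c^3 - c^2 + 9*c - 2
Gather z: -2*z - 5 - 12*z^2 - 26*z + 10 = -12*z^2 - 28*z + 5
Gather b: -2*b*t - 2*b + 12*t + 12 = b*(-2*t - 2) + 12*t + 12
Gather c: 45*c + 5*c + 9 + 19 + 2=50*c + 30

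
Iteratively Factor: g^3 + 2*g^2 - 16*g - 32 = (g + 4)*(g^2 - 2*g - 8) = (g - 4)*(g + 4)*(g + 2)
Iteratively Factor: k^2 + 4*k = (k + 4)*(k)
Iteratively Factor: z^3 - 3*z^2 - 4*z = (z - 4)*(z^2 + z) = z*(z - 4)*(z + 1)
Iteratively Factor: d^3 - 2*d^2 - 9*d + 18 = (d - 3)*(d^2 + d - 6) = (d - 3)*(d + 3)*(d - 2)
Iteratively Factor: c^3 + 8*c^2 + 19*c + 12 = (c + 4)*(c^2 + 4*c + 3) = (c + 1)*(c + 4)*(c + 3)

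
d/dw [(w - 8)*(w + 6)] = 2*w - 2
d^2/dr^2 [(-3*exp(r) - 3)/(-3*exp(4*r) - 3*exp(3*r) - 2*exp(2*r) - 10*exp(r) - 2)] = (243*exp(8*r) + 729*exp(7*r) + 765*exp(6*r) - 297*exp(5*r) - 636*exp(4*r) - 354*exp(3*r) - 54*exp(2*r) + 192*exp(r) - 48)*exp(r)/(27*exp(12*r) + 81*exp(11*r) + 135*exp(10*r) + 405*exp(9*r) + 684*exp(8*r) + 774*exp(7*r) + 1394*exp(6*r) + 1452*exp(5*r) + 1020*exp(4*r) + 1276*exp(3*r) + 624*exp(2*r) + 120*exp(r) + 8)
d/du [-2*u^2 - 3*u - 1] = -4*u - 3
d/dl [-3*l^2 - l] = -6*l - 1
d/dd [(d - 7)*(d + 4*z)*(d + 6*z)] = 3*d^2 + 20*d*z - 14*d + 24*z^2 - 70*z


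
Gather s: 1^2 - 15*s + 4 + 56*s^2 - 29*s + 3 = 56*s^2 - 44*s + 8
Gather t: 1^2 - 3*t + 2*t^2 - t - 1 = 2*t^2 - 4*t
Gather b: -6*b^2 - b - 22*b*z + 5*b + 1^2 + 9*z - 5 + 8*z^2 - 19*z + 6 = -6*b^2 + b*(4 - 22*z) + 8*z^2 - 10*z + 2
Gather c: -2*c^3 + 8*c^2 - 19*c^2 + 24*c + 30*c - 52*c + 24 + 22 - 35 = -2*c^3 - 11*c^2 + 2*c + 11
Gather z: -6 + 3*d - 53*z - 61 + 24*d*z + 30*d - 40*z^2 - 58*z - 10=33*d - 40*z^2 + z*(24*d - 111) - 77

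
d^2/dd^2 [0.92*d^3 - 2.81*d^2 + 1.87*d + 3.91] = 5.52*d - 5.62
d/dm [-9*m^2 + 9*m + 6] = 9 - 18*m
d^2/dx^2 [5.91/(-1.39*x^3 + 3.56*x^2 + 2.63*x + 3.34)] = ((49.2894*x - 42.0792)*(-1.39*x^3 + 3.56*x^2 + 2.63*x + 3.34) + 5.91*(-8.34*x^2 + 14.24*x + 5.26)*(-4.17*x^2 + 7.12*x + 2.63))/(-1.39*x^3 + 3.56*x^2 + 2.63*x + 3.34)^3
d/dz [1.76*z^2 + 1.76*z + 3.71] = 3.52*z + 1.76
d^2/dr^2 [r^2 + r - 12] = 2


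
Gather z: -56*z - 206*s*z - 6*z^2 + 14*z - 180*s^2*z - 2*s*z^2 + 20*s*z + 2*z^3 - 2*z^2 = 2*z^3 + z^2*(-2*s - 8) + z*(-180*s^2 - 186*s - 42)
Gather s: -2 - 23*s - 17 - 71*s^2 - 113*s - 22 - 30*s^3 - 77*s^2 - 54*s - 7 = -30*s^3 - 148*s^2 - 190*s - 48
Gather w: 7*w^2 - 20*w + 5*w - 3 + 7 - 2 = 7*w^2 - 15*w + 2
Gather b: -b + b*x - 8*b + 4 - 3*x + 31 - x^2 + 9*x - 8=b*(x - 9) - x^2 + 6*x + 27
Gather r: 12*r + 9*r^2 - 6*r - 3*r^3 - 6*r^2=-3*r^3 + 3*r^2 + 6*r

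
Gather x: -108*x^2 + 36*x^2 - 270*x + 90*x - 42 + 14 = -72*x^2 - 180*x - 28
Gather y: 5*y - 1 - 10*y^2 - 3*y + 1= -10*y^2 + 2*y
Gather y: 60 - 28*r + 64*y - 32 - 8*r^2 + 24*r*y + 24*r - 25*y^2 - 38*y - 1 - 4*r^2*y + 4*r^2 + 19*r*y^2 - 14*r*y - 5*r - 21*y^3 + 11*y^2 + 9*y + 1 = -4*r^2 - 9*r - 21*y^3 + y^2*(19*r - 14) + y*(-4*r^2 + 10*r + 35) + 28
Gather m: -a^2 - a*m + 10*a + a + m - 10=-a^2 + 11*a + m*(1 - a) - 10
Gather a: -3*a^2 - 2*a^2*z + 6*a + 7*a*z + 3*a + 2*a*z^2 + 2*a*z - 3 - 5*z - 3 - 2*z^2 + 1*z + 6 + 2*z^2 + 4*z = a^2*(-2*z - 3) + a*(2*z^2 + 9*z + 9)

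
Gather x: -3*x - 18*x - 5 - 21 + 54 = 28 - 21*x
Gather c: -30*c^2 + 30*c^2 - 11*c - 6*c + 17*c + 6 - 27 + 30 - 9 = 0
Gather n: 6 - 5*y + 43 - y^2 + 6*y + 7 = -y^2 + y + 56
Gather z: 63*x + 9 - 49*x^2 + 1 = -49*x^2 + 63*x + 10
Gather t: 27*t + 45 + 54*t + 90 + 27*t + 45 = 108*t + 180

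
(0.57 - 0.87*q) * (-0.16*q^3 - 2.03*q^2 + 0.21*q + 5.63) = 0.1392*q^4 + 1.6749*q^3 - 1.3398*q^2 - 4.7784*q + 3.2091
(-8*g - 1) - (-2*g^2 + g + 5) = 2*g^2 - 9*g - 6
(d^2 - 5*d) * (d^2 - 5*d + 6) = d^4 - 10*d^3 + 31*d^2 - 30*d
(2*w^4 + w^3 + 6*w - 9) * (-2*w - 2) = -4*w^5 - 6*w^4 - 2*w^3 - 12*w^2 + 6*w + 18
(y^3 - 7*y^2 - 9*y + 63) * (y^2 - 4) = y^5 - 7*y^4 - 13*y^3 + 91*y^2 + 36*y - 252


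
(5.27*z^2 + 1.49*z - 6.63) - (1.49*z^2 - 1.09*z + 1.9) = 3.78*z^2 + 2.58*z - 8.53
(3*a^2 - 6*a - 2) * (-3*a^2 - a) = -9*a^4 + 15*a^3 + 12*a^2 + 2*a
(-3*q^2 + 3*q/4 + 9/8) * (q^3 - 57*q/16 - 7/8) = -3*q^5 + 3*q^4/4 + 189*q^3/16 - 3*q^2/64 - 597*q/128 - 63/64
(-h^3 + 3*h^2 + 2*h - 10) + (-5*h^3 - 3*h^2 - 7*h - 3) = -6*h^3 - 5*h - 13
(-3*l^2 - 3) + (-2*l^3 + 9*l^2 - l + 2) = -2*l^3 + 6*l^2 - l - 1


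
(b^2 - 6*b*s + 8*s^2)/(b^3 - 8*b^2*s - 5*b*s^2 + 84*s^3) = (-b + 2*s)/(-b^2 + 4*b*s + 21*s^2)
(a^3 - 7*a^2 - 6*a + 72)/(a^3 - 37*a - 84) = (a^2 - 10*a + 24)/(a^2 - 3*a - 28)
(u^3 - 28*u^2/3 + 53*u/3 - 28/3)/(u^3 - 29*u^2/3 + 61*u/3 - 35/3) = (3*u - 4)/(3*u - 5)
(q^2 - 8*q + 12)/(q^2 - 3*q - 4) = (-q^2 + 8*q - 12)/(-q^2 + 3*q + 4)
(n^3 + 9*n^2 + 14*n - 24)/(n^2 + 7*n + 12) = (n^2 + 5*n - 6)/(n + 3)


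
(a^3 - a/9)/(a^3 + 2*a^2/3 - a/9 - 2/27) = 3*a/(3*a + 2)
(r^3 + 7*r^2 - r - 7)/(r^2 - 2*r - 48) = (-r^3 - 7*r^2 + r + 7)/(-r^2 + 2*r + 48)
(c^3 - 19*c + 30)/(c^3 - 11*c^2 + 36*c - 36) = (c + 5)/(c - 6)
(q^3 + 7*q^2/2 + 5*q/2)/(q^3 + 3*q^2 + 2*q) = (q + 5/2)/(q + 2)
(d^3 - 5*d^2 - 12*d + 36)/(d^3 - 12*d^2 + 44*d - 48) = (d + 3)/(d - 4)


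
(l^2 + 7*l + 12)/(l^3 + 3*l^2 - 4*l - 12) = (l + 4)/(l^2 - 4)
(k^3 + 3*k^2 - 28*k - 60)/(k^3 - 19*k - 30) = (k + 6)/(k + 3)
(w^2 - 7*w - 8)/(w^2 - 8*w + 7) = (w^2 - 7*w - 8)/(w^2 - 8*w + 7)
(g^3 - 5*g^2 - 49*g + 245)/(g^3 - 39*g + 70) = (g - 7)/(g - 2)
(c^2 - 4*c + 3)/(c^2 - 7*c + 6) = (c - 3)/(c - 6)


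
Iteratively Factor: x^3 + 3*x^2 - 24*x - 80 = (x + 4)*(x^2 - x - 20) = (x + 4)^2*(x - 5)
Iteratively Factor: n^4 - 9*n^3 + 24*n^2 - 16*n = (n)*(n^3 - 9*n^2 + 24*n - 16) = n*(n - 1)*(n^2 - 8*n + 16) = n*(n - 4)*(n - 1)*(n - 4)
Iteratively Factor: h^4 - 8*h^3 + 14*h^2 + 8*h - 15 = (h + 1)*(h^3 - 9*h^2 + 23*h - 15) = (h - 5)*(h + 1)*(h^2 - 4*h + 3) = (h - 5)*(h - 1)*(h + 1)*(h - 3)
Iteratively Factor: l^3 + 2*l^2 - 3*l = (l + 3)*(l^2 - l) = (l - 1)*(l + 3)*(l)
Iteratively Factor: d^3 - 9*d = (d)*(d^2 - 9) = d*(d - 3)*(d + 3)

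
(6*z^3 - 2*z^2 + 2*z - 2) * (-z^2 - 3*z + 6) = -6*z^5 - 16*z^4 + 40*z^3 - 16*z^2 + 18*z - 12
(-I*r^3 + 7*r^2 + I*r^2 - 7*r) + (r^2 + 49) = -I*r^3 + 8*r^2 + I*r^2 - 7*r + 49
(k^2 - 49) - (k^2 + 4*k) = -4*k - 49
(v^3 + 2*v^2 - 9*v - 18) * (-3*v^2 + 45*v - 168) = -3*v^5 + 39*v^4 - 51*v^3 - 687*v^2 + 702*v + 3024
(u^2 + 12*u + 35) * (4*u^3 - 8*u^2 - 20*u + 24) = 4*u^5 + 40*u^4 + 24*u^3 - 496*u^2 - 412*u + 840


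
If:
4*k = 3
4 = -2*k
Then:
No Solution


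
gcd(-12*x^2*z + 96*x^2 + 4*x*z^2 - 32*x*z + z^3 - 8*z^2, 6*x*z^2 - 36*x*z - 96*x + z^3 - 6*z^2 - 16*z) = 6*x*z - 48*x + z^2 - 8*z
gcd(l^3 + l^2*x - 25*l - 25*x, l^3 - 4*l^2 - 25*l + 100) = l^2 - 25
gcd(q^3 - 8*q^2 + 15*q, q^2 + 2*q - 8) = 1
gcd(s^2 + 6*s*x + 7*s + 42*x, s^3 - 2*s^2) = 1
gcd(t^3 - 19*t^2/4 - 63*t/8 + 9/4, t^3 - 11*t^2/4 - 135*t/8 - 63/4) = t^2 - 9*t/2 - 9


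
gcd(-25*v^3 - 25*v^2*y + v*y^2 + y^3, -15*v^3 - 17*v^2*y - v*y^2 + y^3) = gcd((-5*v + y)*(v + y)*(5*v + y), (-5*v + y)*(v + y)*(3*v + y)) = -5*v^2 - 4*v*y + y^2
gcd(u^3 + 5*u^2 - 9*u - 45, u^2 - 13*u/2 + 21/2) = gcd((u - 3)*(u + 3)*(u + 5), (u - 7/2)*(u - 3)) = u - 3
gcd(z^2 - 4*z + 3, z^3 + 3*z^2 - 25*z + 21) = z^2 - 4*z + 3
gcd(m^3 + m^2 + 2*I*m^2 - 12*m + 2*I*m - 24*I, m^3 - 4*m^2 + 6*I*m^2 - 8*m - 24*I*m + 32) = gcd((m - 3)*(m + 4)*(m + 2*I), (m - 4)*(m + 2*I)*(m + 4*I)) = m + 2*I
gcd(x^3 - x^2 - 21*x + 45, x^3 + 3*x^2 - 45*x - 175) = x + 5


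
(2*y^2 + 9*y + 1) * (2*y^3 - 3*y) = 4*y^5 + 18*y^4 - 4*y^3 - 27*y^2 - 3*y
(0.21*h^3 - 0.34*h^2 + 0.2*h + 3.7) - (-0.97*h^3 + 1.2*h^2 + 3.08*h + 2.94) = 1.18*h^3 - 1.54*h^2 - 2.88*h + 0.76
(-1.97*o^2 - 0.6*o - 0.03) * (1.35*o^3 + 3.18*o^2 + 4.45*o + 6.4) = -2.6595*o^5 - 7.0746*o^4 - 10.715*o^3 - 15.3734*o^2 - 3.9735*o - 0.192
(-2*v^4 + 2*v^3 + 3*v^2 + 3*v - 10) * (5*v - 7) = -10*v^5 + 24*v^4 + v^3 - 6*v^2 - 71*v + 70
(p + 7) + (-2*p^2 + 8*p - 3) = -2*p^2 + 9*p + 4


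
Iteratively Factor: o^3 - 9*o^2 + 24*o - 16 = (o - 4)*(o^2 - 5*o + 4) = (o - 4)^2*(o - 1)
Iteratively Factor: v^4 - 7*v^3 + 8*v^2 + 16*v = (v + 1)*(v^3 - 8*v^2 + 16*v) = (v - 4)*(v + 1)*(v^2 - 4*v) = v*(v - 4)*(v + 1)*(v - 4)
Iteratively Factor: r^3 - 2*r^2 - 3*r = (r + 1)*(r^2 - 3*r) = r*(r + 1)*(r - 3)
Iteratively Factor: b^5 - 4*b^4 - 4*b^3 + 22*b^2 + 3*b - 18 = (b - 3)*(b^4 - b^3 - 7*b^2 + b + 6) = (b - 3)^2*(b^3 + 2*b^2 - b - 2) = (b - 3)^2*(b - 1)*(b^2 + 3*b + 2) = (b - 3)^2*(b - 1)*(b + 1)*(b + 2)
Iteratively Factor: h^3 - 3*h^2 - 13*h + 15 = (h - 1)*(h^2 - 2*h - 15) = (h - 1)*(h + 3)*(h - 5)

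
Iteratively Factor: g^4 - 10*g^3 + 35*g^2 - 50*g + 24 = (g - 3)*(g^3 - 7*g^2 + 14*g - 8) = (g - 3)*(g - 2)*(g^2 - 5*g + 4) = (g - 3)*(g - 2)*(g - 1)*(g - 4)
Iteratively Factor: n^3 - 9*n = (n + 3)*(n^2 - 3*n) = n*(n + 3)*(n - 3)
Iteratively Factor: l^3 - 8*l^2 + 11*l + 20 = (l + 1)*(l^2 - 9*l + 20) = (l - 5)*(l + 1)*(l - 4)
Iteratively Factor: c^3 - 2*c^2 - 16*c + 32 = (c - 4)*(c^2 + 2*c - 8) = (c - 4)*(c - 2)*(c + 4)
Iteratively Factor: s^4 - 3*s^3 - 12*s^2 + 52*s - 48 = (s - 2)*(s^3 - s^2 - 14*s + 24) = (s - 2)^2*(s^2 + s - 12) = (s - 2)^2*(s + 4)*(s - 3)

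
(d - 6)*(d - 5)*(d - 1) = d^3 - 12*d^2 + 41*d - 30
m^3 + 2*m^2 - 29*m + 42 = (m - 3)*(m - 2)*(m + 7)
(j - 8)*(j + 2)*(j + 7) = j^3 + j^2 - 58*j - 112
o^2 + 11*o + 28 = (o + 4)*(o + 7)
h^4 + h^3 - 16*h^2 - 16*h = h*(h - 4)*(h + 1)*(h + 4)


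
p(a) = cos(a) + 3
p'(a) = -sin(a)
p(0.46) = 3.90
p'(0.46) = -0.44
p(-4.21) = 2.52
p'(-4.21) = -0.88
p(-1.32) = 3.25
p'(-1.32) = 0.97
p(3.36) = 2.02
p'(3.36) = 0.22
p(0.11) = 3.99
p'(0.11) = -0.11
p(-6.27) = 4.00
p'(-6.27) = -0.01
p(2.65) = 2.12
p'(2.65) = -0.47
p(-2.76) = 2.07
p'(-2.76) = 0.37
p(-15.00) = 2.24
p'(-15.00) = 0.65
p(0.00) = 4.00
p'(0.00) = 0.00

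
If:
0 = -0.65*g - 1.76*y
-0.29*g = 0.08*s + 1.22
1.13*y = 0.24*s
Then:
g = -8.09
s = 14.06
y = 2.99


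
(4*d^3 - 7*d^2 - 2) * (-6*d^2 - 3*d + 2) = -24*d^5 + 30*d^4 + 29*d^3 - 2*d^2 + 6*d - 4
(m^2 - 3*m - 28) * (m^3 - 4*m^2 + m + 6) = m^5 - 7*m^4 - 15*m^3 + 115*m^2 - 46*m - 168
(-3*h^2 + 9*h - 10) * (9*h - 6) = -27*h^3 + 99*h^2 - 144*h + 60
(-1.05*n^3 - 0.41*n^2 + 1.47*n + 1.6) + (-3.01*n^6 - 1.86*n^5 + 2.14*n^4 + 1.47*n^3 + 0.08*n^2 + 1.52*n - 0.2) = -3.01*n^6 - 1.86*n^5 + 2.14*n^4 + 0.42*n^3 - 0.33*n^2 + 2.99*n + 1.4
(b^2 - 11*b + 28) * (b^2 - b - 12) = b^4 - 12*b^3 + 27*b^2 + 104*b - 336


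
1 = 1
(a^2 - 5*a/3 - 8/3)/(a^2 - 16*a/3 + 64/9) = 3*(a + 1)/(3*a - 8)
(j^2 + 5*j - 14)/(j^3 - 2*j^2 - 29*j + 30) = (j^2 + 5*j - 14)/(j^3 - 2*j^2 - 29*j + 30)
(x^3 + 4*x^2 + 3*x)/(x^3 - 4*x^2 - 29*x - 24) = x/(x - 8)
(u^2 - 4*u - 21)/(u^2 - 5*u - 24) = (u - 7)/(u - 8)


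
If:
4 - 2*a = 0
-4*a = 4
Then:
No Solution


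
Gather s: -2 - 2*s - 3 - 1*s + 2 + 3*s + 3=0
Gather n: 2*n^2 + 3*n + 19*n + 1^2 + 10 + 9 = 2*n^2 + 22*n + 20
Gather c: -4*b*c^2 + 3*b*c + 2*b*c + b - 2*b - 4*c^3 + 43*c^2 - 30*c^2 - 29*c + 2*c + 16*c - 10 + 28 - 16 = -b - 4*c^3 + c^2*(13 - 4*b) + c*(5*b - 11) + 2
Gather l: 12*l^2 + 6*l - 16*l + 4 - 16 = 12*l^2 - 10*l - 12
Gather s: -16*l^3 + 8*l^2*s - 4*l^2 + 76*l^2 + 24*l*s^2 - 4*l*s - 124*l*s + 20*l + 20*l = -16*l^3 + 72*l^2 + 24*l*s^2 + 40*l + s*(8*l^2 - 128*l)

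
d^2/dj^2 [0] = 0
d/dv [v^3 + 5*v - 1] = 3*v^2 + 5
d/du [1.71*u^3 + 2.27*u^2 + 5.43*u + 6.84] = 5.13*u^2 + 4.54*u + 5.43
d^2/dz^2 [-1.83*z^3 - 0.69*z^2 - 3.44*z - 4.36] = -10.98*z - 1.38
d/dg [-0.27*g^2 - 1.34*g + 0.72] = -0.54*g - 1.34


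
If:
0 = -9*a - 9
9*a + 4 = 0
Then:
No Solution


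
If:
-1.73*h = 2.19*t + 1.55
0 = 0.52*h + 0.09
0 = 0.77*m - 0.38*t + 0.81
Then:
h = -0.17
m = -1.33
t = -0.57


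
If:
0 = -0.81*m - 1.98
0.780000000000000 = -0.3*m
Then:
No Solution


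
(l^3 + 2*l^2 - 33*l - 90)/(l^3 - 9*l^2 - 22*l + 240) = (l + 3)/(l - 8)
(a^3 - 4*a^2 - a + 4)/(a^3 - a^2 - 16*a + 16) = (a + 1)/(a + 4)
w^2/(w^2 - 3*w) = w/(w - 3)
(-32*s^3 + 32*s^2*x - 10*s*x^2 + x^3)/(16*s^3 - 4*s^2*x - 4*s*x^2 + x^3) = (-4*s + x)/(2*s + x)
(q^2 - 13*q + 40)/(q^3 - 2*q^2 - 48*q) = (q - 5)/(q*(q + 6))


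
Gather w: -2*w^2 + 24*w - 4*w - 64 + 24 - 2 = -2*w^2 + 20*w - 42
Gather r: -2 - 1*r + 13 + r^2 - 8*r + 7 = r^2 - 9*r + 18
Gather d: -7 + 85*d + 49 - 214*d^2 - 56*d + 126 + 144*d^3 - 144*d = 144*d^3 - 214*d^2 - 115*d + 168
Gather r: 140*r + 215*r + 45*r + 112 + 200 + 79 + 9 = 400*r + 400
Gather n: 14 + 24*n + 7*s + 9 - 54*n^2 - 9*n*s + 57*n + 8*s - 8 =-54*n^2 + n*(81 - 9*s) + 15*s + 15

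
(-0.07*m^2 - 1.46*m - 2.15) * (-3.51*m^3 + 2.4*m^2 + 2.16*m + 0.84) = 0.2457*m^5 + 4.9566*m^4 + 3.8913*m^3 - 8.3724*m^2 - 5.8704*m - 1.806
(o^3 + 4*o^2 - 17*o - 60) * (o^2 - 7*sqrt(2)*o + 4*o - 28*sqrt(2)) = o^5 - 7*sqrt(2)*o^4 + 8*o^4 - 56*sqrt(2)*o^3 - o^3 - 128*o^2 + 7*sqrt(2)*o^2 - 240*o + 896*sqrt(2)*o + 1680*sqrt(2)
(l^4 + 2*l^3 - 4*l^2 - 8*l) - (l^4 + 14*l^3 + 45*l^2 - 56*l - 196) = -12*l^3 - 49*l^2 + 48*l + 196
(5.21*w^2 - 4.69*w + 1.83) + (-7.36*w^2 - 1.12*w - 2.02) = -2.15*w^2 - 5.81*w - 0.19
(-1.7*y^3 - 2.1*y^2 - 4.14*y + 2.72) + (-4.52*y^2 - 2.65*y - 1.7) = -1.7*y^3 - 6.62*y^2 - 6.79*y + 1.02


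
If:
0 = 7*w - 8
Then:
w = 8/7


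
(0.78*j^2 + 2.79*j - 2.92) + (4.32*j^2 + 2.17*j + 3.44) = 5.1*j^2 + 4.96*j + 0.52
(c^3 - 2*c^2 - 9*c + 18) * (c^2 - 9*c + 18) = c^5 - 11*c^4 + 27*c^3 + 63*c^2 - 324*c + 324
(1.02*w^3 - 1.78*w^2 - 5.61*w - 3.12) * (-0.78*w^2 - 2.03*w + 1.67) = -0.7956*w^5 - 0.6822*w^4 + 9.6926*w^3 + 10.8493*w^2 - 3.0351*w - 5.2104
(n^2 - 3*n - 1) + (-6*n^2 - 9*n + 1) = -5*n^2 - 12*n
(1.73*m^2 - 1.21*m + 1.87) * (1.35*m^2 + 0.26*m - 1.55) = 2.3355*m^4 - 1.1837*m^3 - 0.4716*m^2 + 2.3617*m - 2.8985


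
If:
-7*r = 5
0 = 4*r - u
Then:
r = -5/7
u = -20/7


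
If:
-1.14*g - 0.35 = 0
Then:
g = -0.31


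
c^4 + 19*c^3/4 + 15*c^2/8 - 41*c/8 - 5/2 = (c - 1)*(c + 1/2)*(c + 5/4)*(c + 4)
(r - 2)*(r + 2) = r^2 - 4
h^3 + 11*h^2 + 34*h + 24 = (h + 1)*(h + 4)*(h + 6)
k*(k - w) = k^2 - k*w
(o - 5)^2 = o^2 - 10*o + 25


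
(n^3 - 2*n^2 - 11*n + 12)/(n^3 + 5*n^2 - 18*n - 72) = (n - 1)/(n + 6)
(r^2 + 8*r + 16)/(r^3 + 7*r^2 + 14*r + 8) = (r + 4)/(r^2 + 3*r + 2)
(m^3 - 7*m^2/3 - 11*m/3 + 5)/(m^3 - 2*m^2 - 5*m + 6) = (m + 5/3)/(m + 2)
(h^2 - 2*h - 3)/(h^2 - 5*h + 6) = (h + 1)/(h - 2)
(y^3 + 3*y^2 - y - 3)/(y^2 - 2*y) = (y^3 + 3*y^2 - y - 3)/(y*(y - 2))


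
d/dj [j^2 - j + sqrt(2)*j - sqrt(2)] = 2*j - 1 + sqrt(2)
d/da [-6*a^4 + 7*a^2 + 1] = -24*a^3 + 14*a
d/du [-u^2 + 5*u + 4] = 5 - 2*u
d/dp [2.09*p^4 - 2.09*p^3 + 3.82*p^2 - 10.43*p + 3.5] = 8.36*p^3 - 6.27*p^2 + 7.64*p - 10.43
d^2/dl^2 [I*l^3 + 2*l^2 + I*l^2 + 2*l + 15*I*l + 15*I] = 6*I*l + 4 + 2*I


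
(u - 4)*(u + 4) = u^2 - 16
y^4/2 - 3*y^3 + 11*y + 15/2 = (y/2 + 1/2)*(y - 5)*(y - 3)*(y + 1)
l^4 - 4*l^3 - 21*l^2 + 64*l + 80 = (l - 5)*(l - 4)*(l + 1)*(l + 4)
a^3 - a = a*(a - 1)*(a + 1)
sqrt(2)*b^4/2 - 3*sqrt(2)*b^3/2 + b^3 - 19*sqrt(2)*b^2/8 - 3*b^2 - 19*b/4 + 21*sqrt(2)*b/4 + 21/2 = (b - 7/2)*(b - 3/2)*(b + 2)*(sqrt(2)*b/2 + 1)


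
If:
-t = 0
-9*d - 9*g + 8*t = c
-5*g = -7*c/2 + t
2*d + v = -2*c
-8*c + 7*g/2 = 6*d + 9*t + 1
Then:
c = -60/41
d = 146/123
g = -42/41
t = 0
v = 68/123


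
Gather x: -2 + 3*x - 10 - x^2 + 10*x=-x^2 + 13*x - 12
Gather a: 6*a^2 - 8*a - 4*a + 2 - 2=6*a^2 - 12*a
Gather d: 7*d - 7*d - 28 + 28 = 0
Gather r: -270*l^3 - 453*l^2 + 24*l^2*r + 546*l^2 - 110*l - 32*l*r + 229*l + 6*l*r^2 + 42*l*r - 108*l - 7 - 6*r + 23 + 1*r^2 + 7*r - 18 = -270*l^3 + 93*l^2 + 11*l + r^2*(6*l + 1) + r*(24*l^2 + 10*l + 1) - 2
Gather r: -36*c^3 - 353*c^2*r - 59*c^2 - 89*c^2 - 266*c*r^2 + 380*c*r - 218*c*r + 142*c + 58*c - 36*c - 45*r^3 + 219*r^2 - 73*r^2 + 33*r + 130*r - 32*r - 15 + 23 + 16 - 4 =-36*c^3 - 148*c^2 + 164*c - 45*r^3 + r^2*(146 - 266*c) + r*(-353*c^2 + 162*c + 131) + 20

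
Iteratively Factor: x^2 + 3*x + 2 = (x + 1)*(x + 2)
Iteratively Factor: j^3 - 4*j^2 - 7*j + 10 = (j - 5)*(j^2 + j - 2) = (j - 5)*(j + 2)*(j - 1)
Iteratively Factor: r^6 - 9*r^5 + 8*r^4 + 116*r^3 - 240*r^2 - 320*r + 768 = (r + 3)*(r^5 - 12*r^4 + 44*r^3 - 16*r^2 - 192*r + 256) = (r + 2)*(r + 3)*(r^4 - 14*r^3 + 72*r^2 - 160*r + 128) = (r - 4)*(r + 2)*(r + 3)*(r^3 - 10*r^2 + 32*r - 32) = (r - 4)^2*(r + 2)*(r + 3)*(r^2 - 6*r + 8) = (r - 4)^3*(r + 2)*(r + 3)*(r - 2)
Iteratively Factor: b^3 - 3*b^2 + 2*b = (b - 2)*(b^2 - b) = b*(b - 2)*(b - 1)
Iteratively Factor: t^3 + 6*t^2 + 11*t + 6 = (t + 3)*(t^2 + 3*t + 2) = (t + 2)*(t + 3)*(t + 1)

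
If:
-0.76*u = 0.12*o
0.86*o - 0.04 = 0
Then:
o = 0.05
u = -0.01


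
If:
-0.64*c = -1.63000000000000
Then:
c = 2.55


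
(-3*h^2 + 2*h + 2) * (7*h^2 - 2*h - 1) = -21*h^4 + 20*h^3 + 13*h^2 - 6*h - 2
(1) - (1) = 0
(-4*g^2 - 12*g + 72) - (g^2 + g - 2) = -5*g^2 - 13*g + 74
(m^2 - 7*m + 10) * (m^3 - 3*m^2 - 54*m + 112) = m^5 - 10*m^4 - 23*m^3 + 460*m^2 - 1324*m + 1120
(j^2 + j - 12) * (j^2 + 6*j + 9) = j^4 + 7*j^3 + 3*j^2 - 63*j - 108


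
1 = 1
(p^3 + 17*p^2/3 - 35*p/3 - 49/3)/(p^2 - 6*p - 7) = (3*p^2 + 14*p - 49)/(3*(p - 7))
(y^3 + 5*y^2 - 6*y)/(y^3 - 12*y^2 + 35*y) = (y^2 + 5*y - 6)/(y^2 - 12*y + 35)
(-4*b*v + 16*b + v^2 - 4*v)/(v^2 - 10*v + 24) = (-4*b + v)/(v - 6)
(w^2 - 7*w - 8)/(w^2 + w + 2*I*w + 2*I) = (w - 8)/(w + 2*I)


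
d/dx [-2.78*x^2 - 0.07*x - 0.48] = -5.56*x - 0.07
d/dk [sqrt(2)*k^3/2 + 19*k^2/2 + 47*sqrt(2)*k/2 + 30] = 3*sqrt(2)*k^2/2 + 19*k + 47*sqrt(2)/2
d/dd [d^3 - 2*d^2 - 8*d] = 3*d^2 - 4*d - 8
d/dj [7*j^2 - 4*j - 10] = 14*j - 4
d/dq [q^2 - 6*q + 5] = 2*q - 6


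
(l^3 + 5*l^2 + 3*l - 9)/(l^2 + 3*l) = l + 2 - 3/l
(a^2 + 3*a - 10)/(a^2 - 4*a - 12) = (-a^2 - 3*a + 10)/(-a^2 + 4*a + 12)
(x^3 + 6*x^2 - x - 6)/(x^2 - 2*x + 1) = (x^2 + 7*x + 6)/(x - 1)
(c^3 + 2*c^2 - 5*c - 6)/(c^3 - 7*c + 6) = (c + 1)/(c - 1)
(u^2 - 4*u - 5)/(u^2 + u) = (u - 5)/u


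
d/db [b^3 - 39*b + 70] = 3*b^2 - 39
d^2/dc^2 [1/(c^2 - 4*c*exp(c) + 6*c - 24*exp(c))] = 2*((2*c*exp(c) + 16*exp(c) - 1)*(c^2 - 4*c*exp(c) + 6*c - 24*exp(c)) + 4*(2*c*exp(c) - c + 14*exp(c) - 3)^2)/(c^2 - 4*c*exp(c) + 6*c - 24*exp(c))^3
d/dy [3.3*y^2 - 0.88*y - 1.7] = 6.6*y - 0.88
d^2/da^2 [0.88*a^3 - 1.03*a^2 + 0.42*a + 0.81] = 5.28*a - 2.06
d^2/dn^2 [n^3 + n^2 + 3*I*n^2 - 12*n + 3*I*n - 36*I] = 6*n + 2 + 6*I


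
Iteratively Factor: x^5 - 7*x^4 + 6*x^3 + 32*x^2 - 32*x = (x)*(x^4 - 7*x^3 + 6*x^2 + 32*x - 32) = x*(x - 4)*(x^3 - 3*x^2 - 6*x + 8) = x*(x - 4)^2*(x^2 + x - 2) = x*(x - 4)^2*(x + 2)*(x - 1)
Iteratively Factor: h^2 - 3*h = (h - 3)*(h)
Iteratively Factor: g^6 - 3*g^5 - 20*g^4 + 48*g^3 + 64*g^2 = (g + 4)*(g^5 - 7*g^4 + 8*g^3 + 16*g^2) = g*(g + 4)*(g^4 - 7*g^3 + 8*g^2 + 16*g) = g*(g - 4)*(g + 4)*(g^3 - 3*g^2 - 4*g) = g*(g - 4)^2*(g + 4)*(g^2 + g) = g*(g - 4)^2*(g + 1)*(g + 4)*(g)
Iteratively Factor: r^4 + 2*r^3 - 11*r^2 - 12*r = (r)*(r^3 + 2*r^2 - 11*r - 12) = r*(r + 1)*(r^2 + r - 12) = r*(r - 3)*(r + 1)*(r + 4)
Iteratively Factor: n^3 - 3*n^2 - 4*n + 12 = (n - 3)*(n^2 - 4) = (n - 3)*(n + 2)*(n - 2)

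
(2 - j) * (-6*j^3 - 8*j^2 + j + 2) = 6*j^4 - 4*j^3 - 17*j^2 + 4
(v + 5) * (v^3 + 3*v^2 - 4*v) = v^4 + 8*v^3 + 11*v^2 - 20*v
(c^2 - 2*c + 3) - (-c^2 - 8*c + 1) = 2*c^2 + 6*c + 2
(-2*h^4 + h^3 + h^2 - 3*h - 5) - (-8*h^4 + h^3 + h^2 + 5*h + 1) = 6*h^4 - 8*h - 6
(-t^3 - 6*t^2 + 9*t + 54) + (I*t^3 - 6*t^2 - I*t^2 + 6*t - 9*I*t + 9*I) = -t^3 + I*t^3 - 12*t^2 - I*t^2 + 15*t - 9*I*t + 54 + 9*I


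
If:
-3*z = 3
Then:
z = -1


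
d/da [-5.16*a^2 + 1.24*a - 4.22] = 1.24 - 10.32*a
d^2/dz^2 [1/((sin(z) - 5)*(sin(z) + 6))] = (-4*sin(z)^4 - 3*sin(z)^3 - 115*sin(z)^2 - 24*sin(z) + 62)/((sin(z) - 5)^3*(sin(z) + 6)^3)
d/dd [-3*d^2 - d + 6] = -6*d - 1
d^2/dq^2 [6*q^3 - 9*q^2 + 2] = 36*q - 18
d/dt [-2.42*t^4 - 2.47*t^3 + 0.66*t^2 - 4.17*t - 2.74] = -9.68*t^3 - 7.41*t^2 + 1.32*t - 4.17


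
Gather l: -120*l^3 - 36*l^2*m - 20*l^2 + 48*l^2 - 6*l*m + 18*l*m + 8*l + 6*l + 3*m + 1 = -120*l^3 + l^2*(28 - 36*m) + l*(12*m + 14) + 3*m + 1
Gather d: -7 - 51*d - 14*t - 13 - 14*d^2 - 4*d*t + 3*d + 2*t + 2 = -14*d^2 + d*(-4*t - 48) - 12*t - 18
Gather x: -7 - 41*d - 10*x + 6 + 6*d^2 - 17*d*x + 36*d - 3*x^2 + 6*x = 6*d^2 - 5*d - 3*x^2 + x*(-17*d - 4) - 1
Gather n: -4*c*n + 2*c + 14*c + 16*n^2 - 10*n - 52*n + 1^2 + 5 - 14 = 16*c + 16*n^2 + n*(-4*c - 62) - 8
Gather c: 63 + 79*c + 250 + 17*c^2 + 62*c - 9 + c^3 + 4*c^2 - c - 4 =c^3 + 21*c^2 + 140*c + 300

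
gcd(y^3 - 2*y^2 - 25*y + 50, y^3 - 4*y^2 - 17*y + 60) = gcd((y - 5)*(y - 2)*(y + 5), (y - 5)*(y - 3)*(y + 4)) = y - 5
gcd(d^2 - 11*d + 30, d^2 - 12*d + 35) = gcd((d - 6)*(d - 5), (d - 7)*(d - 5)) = d - 5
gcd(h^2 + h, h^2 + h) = h^2 + h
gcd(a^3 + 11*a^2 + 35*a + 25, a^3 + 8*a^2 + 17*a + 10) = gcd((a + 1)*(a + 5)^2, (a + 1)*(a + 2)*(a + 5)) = a^2 + 6*a + 5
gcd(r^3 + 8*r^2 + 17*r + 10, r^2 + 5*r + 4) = r + 1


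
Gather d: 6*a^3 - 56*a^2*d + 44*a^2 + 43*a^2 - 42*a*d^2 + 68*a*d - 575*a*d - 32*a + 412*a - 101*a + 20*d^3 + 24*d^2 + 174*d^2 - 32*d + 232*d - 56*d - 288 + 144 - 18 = 6*a^3 + 87*a^2 + 279*a + 20*d^3 + d^2*(198 - 42*a) + d*(-56*a^2 - 507*a + 144) - 162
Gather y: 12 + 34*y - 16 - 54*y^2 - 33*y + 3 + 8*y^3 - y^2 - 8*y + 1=8*y^3 - 55*y^2 - 7*y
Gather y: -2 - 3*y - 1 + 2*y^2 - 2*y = 2*y^2 - 5*y - 3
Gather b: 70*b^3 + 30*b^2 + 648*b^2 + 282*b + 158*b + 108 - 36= 70*b^3 + 678*b^2 + 440*b + 72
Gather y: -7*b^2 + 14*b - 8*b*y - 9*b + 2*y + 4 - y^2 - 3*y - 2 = -7*b^2 + 5*b - y^2 + y*(-8*b - 1) + 2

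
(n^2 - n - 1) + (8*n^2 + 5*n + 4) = 9*n^2 + 4*n + 3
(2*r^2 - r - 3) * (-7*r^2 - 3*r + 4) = -14*r^4 + r^3 + 32*r^2 + 5*r - 12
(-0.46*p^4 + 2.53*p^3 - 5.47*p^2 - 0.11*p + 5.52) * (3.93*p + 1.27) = -1.8078*p^5 + 9.3587*p^4 - 18.284*p^3 - 7.3792*p^2 + 21.5539*p + 7.0104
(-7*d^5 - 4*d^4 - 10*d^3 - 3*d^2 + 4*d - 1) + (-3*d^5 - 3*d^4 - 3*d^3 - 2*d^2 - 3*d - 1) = -10*d^5 - 7*d^4 - 13*d^3 - 5*d^2 + d - 2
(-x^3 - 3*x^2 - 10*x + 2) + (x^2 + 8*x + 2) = -x^3 - 2*x^2 - 2*x + 4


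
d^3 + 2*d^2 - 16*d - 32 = (d - 4)*(d + 2)*(d + 4)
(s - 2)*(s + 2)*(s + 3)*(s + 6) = s^4 + 9*s^3 + 14*s^2 - 36*s - 72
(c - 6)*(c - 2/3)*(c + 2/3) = c^3 - 6*c^2 - 4*c/9 + 8/3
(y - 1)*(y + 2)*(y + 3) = y^3 + 4*y^2 + y - 6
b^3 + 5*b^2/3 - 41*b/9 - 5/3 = (b - 5/3)*(b + 1/3)*(b + 3)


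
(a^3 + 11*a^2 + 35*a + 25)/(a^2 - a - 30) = (a^2 + 6*a + 5)/(a - 6)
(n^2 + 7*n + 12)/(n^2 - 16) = (n + 3)/(n - 4)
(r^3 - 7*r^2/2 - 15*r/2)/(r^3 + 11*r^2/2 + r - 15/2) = r*(r - 5)/(r^2 + 4*r - 5)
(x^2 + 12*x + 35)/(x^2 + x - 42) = (x + 5)/(x - 6)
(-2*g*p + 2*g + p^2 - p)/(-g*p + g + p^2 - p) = (-2*g + p)/(-g + p)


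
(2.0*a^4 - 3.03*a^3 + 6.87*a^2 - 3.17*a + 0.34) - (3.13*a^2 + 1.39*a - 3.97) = 2.0*a^4 - 3.03*a^3 + 3.74*a^2 - 4.56*a + 4.31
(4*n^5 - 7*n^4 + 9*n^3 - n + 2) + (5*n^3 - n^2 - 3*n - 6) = 4*n^5 - 7*n^4 + 14*n^3 - n^2 - 4*n - 4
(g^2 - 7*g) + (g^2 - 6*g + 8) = 2*g^2 - 13*g + 8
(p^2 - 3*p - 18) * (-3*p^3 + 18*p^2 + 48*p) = -3*p^5 + 27*p^4 + 48*p^3 - 468*p^2 - 864*p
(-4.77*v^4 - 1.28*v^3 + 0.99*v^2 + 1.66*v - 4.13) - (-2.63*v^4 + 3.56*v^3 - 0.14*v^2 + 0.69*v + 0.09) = -2.14*v^4 - 4.84*v^3 + 1.13*v^2 + 0.97*v - 4.22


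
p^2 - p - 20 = (p - 5)*(p + 4)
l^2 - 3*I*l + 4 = (l - 4*I)*(l + I)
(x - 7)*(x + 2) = x^2 - 5*x - 14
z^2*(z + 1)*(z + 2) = z^4 + 3*z^3 + 2*z^2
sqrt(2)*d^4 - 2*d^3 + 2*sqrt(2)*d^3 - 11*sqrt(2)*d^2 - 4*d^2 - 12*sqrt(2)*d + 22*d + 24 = (d - 3)*(d + 4)*(d - sqrt(2))*(sqrt(2)*d + sqrt(2))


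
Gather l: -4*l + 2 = 2 - 4*l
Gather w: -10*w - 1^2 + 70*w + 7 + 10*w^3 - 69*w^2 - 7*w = 10*w^3 - 69*w^2 + 53*w + 6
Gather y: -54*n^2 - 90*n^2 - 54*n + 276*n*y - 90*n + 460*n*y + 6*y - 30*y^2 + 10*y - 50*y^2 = -144*n^2 - 144*n - 80*y^2 + y*(736*n + 16)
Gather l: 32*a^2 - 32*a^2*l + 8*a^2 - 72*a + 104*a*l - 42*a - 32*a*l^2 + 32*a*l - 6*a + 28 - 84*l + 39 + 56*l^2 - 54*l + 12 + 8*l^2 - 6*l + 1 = 40*a^2 - 120*a + l^2*(64 - 32*a) + l*(-32*a^2 + 136*a - 144) + 80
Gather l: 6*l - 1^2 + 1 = 6*l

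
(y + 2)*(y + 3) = y^2 + 5*y + 6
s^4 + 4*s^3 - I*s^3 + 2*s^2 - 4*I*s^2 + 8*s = s*(s + 4)*(s - 2*I)*(s + I)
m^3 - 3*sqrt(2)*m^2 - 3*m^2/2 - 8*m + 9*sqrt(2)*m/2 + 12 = (m - 3/2)*(m - 4*sqrt(2))*(m + sqrt(2))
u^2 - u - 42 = (u - 7)*(u + 6)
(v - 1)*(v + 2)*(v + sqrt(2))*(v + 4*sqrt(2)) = v^4 + v^3 + 5*sqrt(2)*v^3 + 6*v^2 + 5*sqrt(2)*v^2 - 10*sqrt(2)*v + 8*v - 16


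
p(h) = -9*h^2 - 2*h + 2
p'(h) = -18*h - 2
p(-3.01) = -73.52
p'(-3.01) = 52.18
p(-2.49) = -48.82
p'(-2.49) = 42.82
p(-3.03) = -74.57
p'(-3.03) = 52.54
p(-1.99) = -29.66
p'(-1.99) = 33.82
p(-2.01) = -30.34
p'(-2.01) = 34.18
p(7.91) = -576.93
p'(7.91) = -144.38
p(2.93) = -81.12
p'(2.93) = -54.74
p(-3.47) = -99.43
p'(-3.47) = 60.46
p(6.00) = -334.00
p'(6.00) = -110.00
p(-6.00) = -310.00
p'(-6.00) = 106.00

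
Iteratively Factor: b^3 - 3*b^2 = (b)*(b^2 - 3*b) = b^2*(b - 3)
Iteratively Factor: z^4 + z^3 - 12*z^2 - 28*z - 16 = (z + 1)*(z^3 - 12*z - 16) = (z + 1)*(z + 2)*(z^2 - 2*z - 8) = (z - 4)*(z + 1)*(z + 2)*(z + 2)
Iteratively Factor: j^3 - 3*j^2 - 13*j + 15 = (j + 3)*(j^2 - 6*j + 5) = (j - 5)*(j + 3)*(j - 1)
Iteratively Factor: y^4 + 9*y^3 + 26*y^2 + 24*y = (y)*(y^3 + 9*y^2 + 26*y + 24) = y*(y + 3)*(y^2 + 6*y + 8) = y*(y + 3)*(y + 4)*(y + 2)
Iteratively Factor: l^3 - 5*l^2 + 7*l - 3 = (l - 1)*(l^2 - 4*l + 3) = (l - 1)^2*(l - 3)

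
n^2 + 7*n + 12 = (n + 3)*(n + 4)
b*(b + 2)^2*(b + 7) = b^4 + 11*b^3 + 32*b^2 + 28*b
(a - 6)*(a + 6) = a^2 - 36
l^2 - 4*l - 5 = (l - 5)*(l + 1)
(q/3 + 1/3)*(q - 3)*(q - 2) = q^3/3 - 4*q^2/3 + q/3 + 2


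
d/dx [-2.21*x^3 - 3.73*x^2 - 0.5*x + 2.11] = -6.63*x^2 - 7.46*x - 0.5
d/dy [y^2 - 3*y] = 2*y - 3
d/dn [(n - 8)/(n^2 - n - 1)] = (n^2 - n - (n - 8)*(2*n - 1) - 1)/(-n^2 + n + 1)^2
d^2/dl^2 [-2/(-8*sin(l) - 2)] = 4*(-4*sin(l)^2 + sin(l) + 8)/(4*sin(l) + 1)^3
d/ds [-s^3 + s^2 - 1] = s*(2 - 3*s)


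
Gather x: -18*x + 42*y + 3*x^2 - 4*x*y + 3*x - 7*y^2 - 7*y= 3*x^2 + x*(-4*y - 15) - 7*y^2 + 35*y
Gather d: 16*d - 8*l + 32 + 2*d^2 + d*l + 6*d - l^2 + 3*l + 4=2*d^2 + d*(l + 22) - l^2 - 5*l + 36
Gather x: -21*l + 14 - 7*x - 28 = -21*l - 7*x - 14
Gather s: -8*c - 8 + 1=-8*c - 7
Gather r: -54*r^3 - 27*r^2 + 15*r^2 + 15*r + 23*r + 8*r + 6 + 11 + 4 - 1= -54*r^3 - 12*r^2 + 46*r + 20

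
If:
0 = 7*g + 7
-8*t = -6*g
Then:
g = -1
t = -3/4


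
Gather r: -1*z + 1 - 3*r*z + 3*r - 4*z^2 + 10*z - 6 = r*(3 - 3*z) - 4*z^2 + 9*z - 5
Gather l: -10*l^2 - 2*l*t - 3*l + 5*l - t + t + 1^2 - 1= -10*l^2 + l*(2 - 2*t)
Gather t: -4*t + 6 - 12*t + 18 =24 - 16*t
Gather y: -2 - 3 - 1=-6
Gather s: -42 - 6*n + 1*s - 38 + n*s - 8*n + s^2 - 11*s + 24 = -14*n + s^2 + s*(n - 10) - 56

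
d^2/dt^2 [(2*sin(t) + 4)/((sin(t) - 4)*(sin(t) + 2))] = 2*(-4*sin(t) + cos(t)^2 + 1)/(sin(t) - 4)^3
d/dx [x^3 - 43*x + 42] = 3*x^2 - 43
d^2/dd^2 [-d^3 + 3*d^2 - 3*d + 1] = 6 - 6*d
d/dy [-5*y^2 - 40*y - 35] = -10*y - 40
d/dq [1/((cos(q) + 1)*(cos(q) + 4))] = (2*cos(q) + 5)*sin(q)/((cos(q) + 1)^2*(cos(q) + 4)^2)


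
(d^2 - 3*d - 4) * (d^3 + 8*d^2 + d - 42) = d^5 + 5*d^4 - 27*d^3 - 77*d^2 + 122*d + 168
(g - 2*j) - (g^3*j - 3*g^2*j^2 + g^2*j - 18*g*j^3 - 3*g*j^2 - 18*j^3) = -g^3*j + 3*g^2*j^2 - g^2*j + 18*g*j^3 + 3*g*j^2 + g + 18*j^3 - 2*j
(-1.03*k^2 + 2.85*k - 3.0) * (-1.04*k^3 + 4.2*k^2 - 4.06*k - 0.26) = 1.0712*k^5 - 7.29*k^4 + 19.2718*k^3 - 23.9032*k^2 + 11.439*k + 0.78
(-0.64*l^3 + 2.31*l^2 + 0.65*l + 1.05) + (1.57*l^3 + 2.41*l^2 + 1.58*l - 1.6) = 0.93*l^3 + 4.72*l^2 + 2.23*l - 0.55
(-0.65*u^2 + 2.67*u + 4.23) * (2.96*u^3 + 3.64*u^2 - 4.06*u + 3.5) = -1.924*u^5 + 5.5372*u^4 + 24.8786*u^3 + 2.282*u^2 - 7.8288*u + 14.805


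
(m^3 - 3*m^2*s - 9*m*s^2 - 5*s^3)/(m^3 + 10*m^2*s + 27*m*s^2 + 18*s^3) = (m^2 - 4*m*s - 5*s^2)/(m^2 + 9*m*s + 18*s^2)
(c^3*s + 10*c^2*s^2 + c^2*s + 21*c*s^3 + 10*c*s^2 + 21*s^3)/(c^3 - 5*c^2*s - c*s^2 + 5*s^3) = s*(c^3 + 10*c^2*s + c^2 + 21*c*s^2 + 10*c*s + 21*s^2)/(c^3 - 5*c^2*s - c*s^2 + 5*s^3)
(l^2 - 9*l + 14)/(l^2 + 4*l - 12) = (l - 7)/(l + 6)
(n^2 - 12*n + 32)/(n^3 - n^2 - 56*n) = (n - 4)/(n*(n + 7))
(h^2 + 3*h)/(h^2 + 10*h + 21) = h/(h + 7)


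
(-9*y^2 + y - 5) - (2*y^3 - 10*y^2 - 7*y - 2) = -2*y^3 + y^2 + 8*y - 3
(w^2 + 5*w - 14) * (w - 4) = w^3 + w^2 - 34*w + 56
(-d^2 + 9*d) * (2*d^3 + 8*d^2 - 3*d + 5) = -2*d^5 + 10*d^4 + 75*d^3 - 32*d^2 + 45*d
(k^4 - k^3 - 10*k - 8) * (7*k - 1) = 7*k^5 - 8*k^4 + k^3 - 70*k^2 - 46*k + 8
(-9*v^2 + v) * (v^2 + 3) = -9*v^4 + v^3 - 27*v^2 + 3*v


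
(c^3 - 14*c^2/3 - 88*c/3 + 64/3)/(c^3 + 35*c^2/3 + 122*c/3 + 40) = (3*c^2 - 26*c + 16)/(3*c^2 + 23*c + 30)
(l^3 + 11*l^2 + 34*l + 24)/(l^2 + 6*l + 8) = (l^2 + 7*l + 6)/(l + 2)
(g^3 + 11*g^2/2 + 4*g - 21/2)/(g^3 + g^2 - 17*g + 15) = (2*g^2 + 13*g + 21)/(2*(g^2 + 2*g - 15))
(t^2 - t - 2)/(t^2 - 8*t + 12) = (t + 1)/(t - 6)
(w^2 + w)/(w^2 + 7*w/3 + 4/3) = 3*w/(3*w + 4)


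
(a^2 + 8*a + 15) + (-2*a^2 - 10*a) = -a^2 - 2*a + 15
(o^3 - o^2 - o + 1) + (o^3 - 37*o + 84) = 2*o^3 - o^2 - 38*o + 85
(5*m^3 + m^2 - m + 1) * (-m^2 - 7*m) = -5*m^5 - 36*m^4 - 6*m^3 + 6*m^2 - 7*m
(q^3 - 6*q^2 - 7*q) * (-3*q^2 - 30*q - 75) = -3*q^5 - 12*q^4 + 126*q^3 + 660*q^2 + 525*q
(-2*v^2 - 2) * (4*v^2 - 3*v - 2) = -8*v^4 + 6*v^3 - 4*v^2 + 6*v + 4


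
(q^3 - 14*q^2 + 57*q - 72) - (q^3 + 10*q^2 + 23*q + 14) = -24*q^2 + 34*q - 86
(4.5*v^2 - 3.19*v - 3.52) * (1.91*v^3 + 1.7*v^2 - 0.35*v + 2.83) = 8.595*v^5 + 1.5571*v^4 - 13.7212*v^3 + 7.8675*v^2 - 7.7957*v - 9.9616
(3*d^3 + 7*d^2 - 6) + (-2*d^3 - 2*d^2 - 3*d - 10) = d^3 + 5*d^2 - 3*d - 16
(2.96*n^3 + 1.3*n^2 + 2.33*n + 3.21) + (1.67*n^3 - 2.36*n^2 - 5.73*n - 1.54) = 4.63*n^3 - 1.06*n^2 - 3.4*n + 1.67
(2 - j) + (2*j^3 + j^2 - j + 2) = 2*j^3 + j^2 - 2*j + 4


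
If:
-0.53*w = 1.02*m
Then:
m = -0.519607843137255*w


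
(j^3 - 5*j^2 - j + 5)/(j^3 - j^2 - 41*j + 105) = (j^2 - 1)/(j^2 + 4*j - 21)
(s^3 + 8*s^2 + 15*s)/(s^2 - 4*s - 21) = s*(s + 5)/(s - 7)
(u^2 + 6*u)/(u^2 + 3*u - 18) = u/(u - 3)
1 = 1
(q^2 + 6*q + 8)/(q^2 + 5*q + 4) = (q + 2)/(q + 1)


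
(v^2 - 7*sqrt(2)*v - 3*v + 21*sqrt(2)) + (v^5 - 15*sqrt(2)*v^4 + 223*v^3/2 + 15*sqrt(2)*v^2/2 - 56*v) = v^5 - 15*sqrt(2)*v^4 + 223*v^3/2 + v^2 + 15*sqrt(2)*v^2/2 - 59*v - 7*sqrt(2)*v + 21*sqrt(2)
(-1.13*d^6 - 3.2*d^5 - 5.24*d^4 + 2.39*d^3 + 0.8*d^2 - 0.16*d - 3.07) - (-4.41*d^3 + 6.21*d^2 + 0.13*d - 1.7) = -1.13*d^6 - 3.2*d^5 - 5.24*d^4 + 6.8*d^3 - 5.41*d^2 - 0.29*d - 1.37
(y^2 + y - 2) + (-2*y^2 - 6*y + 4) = -y^2 - 5*y + 2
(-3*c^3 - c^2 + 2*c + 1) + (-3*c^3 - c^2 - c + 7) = -6*c^3 - 2*c^2 + c + 8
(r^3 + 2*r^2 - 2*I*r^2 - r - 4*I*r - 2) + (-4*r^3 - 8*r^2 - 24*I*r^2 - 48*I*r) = -3*r^3 - 6*r^2 - 26*I*r^2 - r - 52*I*r - 2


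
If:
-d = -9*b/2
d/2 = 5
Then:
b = 20/9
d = 10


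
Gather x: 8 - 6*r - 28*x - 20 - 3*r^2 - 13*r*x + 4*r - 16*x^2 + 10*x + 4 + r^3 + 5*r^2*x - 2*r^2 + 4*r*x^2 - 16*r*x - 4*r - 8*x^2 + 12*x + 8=r^3 - 5*r^2 - 6*r + x^2*(4*r - 24) + x*(5*r^2 - 29*r - 6)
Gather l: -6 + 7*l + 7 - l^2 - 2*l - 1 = -l^2 + 5*l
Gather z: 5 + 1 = 6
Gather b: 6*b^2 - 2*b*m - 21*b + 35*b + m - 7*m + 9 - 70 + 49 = 6*b^2 + b*(14 - 2*m) - 6*m - 12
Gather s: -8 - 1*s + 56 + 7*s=6*s + 48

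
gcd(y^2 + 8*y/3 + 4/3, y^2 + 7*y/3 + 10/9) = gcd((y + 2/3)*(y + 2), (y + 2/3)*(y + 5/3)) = y + 2/3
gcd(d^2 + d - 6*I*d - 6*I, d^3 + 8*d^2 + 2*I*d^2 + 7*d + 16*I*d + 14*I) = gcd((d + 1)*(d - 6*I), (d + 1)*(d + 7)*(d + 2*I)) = d + 1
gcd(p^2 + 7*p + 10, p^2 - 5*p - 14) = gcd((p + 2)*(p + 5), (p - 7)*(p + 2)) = p + 2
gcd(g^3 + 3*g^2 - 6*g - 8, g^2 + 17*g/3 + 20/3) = g + 4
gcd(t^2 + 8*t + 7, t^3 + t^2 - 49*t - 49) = t^2 + 8*t + 7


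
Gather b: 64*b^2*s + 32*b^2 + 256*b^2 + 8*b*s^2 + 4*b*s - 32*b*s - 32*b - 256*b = b^2*(64*s + 288) + b*(8*s^2 - 28*s - 288)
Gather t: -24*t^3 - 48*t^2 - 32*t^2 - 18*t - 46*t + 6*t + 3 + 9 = -24*t^3 - 80*t^2 - 58*t + 12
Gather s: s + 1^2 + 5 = s + 6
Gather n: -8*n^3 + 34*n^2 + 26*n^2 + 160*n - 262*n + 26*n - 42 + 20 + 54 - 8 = -8*n^3 + 60*n^2 - 76*n + 24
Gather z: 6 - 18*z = 6 - 18*z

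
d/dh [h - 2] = 1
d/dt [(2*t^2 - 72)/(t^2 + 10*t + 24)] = 20/(t^2 + 8*t + 16)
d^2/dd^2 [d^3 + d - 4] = 6*d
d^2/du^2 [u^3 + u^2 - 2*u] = 6*u + 2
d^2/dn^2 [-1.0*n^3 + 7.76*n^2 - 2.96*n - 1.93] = 15.52 - 6.0*n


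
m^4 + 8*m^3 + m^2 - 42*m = m*(m - 2)*(m + 3)*(m + 7)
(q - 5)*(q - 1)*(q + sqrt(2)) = q^3 - 6*q^2 + sqrt(2)*q^2 - 6*sqrt(2)*q + 5*q + 5*sqrt(2)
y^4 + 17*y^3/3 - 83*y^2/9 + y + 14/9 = (y - 1)*(y - 2/3)*(y + 1/3)*(y + 7)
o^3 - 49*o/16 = o*(o - 7/4)*(o + 7/4)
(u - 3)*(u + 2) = u^2 - u - 6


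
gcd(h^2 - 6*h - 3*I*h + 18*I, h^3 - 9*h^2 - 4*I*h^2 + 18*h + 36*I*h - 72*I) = h - 6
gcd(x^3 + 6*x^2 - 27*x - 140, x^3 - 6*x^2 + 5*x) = x - 5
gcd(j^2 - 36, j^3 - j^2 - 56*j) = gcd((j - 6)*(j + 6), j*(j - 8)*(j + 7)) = 1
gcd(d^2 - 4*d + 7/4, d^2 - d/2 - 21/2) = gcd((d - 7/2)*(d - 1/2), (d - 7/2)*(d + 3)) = d - 7/2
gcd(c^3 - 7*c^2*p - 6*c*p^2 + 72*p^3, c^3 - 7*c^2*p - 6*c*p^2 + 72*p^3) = c^3 - 7*c^2*p - 6*c*p^2 + 72*p^3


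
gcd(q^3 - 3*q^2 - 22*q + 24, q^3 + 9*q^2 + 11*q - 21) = q - 1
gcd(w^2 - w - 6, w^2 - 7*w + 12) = w - 3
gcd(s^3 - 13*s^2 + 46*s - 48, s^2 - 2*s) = s - 2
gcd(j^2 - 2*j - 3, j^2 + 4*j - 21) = j - 3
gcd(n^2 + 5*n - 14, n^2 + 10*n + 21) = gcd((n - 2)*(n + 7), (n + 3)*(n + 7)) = n + 7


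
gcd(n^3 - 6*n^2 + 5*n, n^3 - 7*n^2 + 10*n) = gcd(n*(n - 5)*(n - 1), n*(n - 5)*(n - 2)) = n^2 - 5*n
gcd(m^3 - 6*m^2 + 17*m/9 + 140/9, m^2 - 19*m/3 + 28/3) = m - 7/3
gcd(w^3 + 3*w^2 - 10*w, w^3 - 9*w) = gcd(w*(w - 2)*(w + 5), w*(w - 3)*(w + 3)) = w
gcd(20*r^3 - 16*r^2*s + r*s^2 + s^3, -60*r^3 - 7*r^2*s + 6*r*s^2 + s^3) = 5*r + s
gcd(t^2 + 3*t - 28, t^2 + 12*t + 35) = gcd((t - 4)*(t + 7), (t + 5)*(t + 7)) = t + 7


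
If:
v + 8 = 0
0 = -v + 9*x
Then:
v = -8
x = -8/9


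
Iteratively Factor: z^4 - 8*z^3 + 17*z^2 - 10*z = (z - 2)*(z^3 - 6*z^2 + 5*z) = (z - 5)*(z - 2)*(z^2 - z) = z*(z - 5)*(z - 2)*(z - 1)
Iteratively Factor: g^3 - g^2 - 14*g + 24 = (g - 3)*(g^2 + 2*g - 8) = (g - 3)*(g - 2)*(g + 4)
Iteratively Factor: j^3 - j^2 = (j)*(j^2 - j) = j^2*(j - 1)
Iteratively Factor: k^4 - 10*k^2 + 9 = (k - 1)*(k^3 + k^2 - 9*k - 9) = (k - 1)*(k + 1)*(k^2 - 9) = (k - 3)*(k - 1)*(k + 1)*(k + 3)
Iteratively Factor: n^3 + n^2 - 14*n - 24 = (n + 2)*(n^2 - n - 12) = (n - 4)*(n + 2)*(n + 3)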